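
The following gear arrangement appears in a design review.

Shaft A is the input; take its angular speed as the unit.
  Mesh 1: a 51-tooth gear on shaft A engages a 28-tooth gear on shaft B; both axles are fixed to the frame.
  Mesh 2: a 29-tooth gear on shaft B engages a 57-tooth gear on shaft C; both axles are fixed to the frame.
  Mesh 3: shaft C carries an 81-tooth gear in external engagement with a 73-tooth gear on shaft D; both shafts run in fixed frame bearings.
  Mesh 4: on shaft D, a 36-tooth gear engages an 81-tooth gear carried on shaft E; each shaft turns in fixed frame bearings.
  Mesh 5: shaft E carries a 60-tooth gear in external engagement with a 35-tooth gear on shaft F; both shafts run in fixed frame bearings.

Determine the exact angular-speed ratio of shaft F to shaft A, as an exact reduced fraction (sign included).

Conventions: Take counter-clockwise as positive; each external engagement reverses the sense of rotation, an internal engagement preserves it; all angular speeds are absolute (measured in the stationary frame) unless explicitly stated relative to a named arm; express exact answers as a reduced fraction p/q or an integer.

-53244/67963

class = fixed-axis compound train [5 meshes; 5 ratios multiply, 5 sense flips]
mesh 1 [51T→28T]: running ratio 51/28, sense −
mesh 2 [29T→57T]: running ratio 493/532, sense +
mesh 3 [81T→73T]: running ratio 39933/38836, sense −
mesh 4 [36T→81T]: running ratio 4437/9709, sense +
mesh 5 [60T→35T]: running ratio 53244/67963, sense −
ω_out/ω_in = -53244/67963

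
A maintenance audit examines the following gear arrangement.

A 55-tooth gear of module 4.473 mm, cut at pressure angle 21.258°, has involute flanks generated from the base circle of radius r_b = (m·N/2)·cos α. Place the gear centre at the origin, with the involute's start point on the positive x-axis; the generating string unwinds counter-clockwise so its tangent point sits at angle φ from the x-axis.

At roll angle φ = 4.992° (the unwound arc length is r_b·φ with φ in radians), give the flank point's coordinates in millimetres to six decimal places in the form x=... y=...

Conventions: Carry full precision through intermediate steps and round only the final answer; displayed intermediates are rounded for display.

x=115.072019 y=0.025254

topology: single-mesh involute geometry — m = 4.473, N = 55
pitch radius r_p = m·N/2 = 4.473·55/2 = 123.007500
base radius r_b = r_p·cos α = 123.007500·cos 21.258° = 114.637732
roll angle φ = 4.992° = 0.08712684 rad
x = r_b·(cos φ + φ·sin φ) = 115.072019
y = r_b·(sin φ − φ·cos φ) = 0.025254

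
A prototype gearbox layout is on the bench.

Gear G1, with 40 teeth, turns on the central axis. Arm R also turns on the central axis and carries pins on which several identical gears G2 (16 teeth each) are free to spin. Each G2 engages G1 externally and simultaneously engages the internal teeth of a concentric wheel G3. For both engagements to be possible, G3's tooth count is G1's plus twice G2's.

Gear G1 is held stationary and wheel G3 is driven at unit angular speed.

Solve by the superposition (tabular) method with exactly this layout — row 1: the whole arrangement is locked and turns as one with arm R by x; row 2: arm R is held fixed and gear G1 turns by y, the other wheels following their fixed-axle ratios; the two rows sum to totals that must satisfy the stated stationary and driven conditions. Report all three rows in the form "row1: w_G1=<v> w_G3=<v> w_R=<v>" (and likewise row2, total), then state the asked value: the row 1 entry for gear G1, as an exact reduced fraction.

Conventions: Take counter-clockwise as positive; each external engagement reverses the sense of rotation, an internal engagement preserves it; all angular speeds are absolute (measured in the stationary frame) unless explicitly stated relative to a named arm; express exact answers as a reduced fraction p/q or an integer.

row1: w_G1=9/14 w_G3=9/14 w_R=9/14
row2: w_G1=-9/14 w_G3=5/14 w_R=0
total: w_G1=0 w_G3=1 w_R=9/14
asked value: 9/14

topology: planetary set — G1 40T / G2 16T / G3 72T, arm = carrier (Willis)
row 1: whole set turns with the arm by x
superposition row 2 [arm held]: sun y, ring −(40/72)·y, arm 0
boundary: total ω_sun = x + y = 0 and total ω_ring = x − (40/72)·y = 1  ⇒  y = -9/14, x = 9/14
row 2 ring = −(40/72)·(-9/14) = 5/14
totals (row 1 + row 2): sun 9/14 + (-9/14) = 0, ring 9/14 + 5/14 = 1, arm 9/14 + 0 = 9/14
asked cell (row1, sun) = 9/14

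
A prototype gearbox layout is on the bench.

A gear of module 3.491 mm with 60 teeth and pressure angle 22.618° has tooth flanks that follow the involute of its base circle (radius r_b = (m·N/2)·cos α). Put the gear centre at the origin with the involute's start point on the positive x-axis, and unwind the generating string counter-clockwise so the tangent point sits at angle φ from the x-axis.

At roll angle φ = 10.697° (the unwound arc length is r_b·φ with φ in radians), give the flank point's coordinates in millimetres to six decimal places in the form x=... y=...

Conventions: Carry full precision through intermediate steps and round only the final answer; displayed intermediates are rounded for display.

x=98.345363 y=0.208976

topology: single-mesh involute geometry — m = 3.491, N = 60
pitch radius r_p = m·N/2 = 3.491·60/2 = 104.730000
base radius r_b = r_p·cos α = 104.730000·cos 22.618° = 96.675157
roll angle φ = 10.697° = 0.18669787 rad
x = r_b·(cos φ + φ·sin φ) = 98.345363
y = r_b·(sin φ − φ·cos φ) = 0.208976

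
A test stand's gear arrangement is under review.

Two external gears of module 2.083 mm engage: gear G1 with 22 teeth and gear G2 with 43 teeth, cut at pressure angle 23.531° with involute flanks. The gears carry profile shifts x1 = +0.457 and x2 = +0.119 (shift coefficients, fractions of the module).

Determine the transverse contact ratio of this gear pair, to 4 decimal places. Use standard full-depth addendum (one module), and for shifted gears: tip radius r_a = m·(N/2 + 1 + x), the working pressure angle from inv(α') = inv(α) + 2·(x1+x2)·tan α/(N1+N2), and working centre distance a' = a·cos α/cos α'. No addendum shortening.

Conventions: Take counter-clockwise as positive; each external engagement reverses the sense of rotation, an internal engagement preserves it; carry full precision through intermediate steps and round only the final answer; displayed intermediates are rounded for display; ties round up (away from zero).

topology: single-mesh involute geometry — m = 2.083, 22T/43T pair
base radii: r_b1 = 21.007651, r_b2 = 41.060409
tip radii: r_a1 = 25.947931, r_a2 = 47.115377
inv(α') = inv(23.531°) + 2·(+0.457+0.119)·tan α/(22+43) = 0.03248006  ⇒  α' = 25.64102°
a' = a·cos α / cos α' = 67.6975·cos 23.531°/cos 25.64102° = 68.848006
action lengths: √(r_a1²−r_b1²) = 15.230683, √(r_a2²−r_b2²) = 23.106310
base pitch p_b = π·m·cos α = 5.999771
CR = (15.230683 + 23.106310 − 68.848006·sin 25.64102°)/5.999771 = 1.424106
contact ratio ≈ 1.4241

1.4241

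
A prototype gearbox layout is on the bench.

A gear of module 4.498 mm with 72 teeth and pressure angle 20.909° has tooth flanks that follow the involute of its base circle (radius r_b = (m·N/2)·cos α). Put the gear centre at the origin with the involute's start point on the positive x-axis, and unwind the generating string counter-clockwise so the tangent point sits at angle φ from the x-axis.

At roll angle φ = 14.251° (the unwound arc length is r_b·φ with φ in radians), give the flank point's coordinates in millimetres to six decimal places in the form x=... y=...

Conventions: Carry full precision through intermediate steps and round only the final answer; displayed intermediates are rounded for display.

x=155.871670 y=0.771073

class = single-mesh tooth geometry [base-circle involute, m = 4.498, 72T]
pitch radius r_p = m·N/2 = 4.498·72/2 = 161.928000
base radius r_b = r_p·cos α = 161.928000·cos 20.909° = 151.264786
roll angle φ = 14.251° = 0.24872687 rad
x = r_b·(cos φ + φ·sin φ) = 155.871670
y = r_b·(sin φ − φ·cos φ) = 0.771073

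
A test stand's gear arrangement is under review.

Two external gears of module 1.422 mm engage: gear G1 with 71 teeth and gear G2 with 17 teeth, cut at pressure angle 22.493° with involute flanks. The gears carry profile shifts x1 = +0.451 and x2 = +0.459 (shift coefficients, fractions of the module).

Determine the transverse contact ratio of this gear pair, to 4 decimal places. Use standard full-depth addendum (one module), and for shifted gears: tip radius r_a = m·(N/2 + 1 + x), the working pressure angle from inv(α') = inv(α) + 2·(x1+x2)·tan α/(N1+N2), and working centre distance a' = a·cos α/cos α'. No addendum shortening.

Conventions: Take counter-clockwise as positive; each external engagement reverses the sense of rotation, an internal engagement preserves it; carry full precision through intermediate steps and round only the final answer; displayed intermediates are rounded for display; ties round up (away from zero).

class = single-mesh tooth geometry [involute pair 71T × 17T, m = 1.422]
base radii: r_b1 = 46.640723, r_b2 = 11.167497
tip radii: r_a1 = 52.544322, r_a2 = 14.161698
inv(α') = inv(22.493°) + 2·(+0.451+0.459)·tan α/(71+17) = 0.03005726  ⇒  α' = 25.02156°
a' = a·cos α / cos α' = 62.5680·cos 22.493°/cos 25.02156° = 63.795513
action lengths: √(r_a1²−r_b1²) = 24.198115, √(r_a2²−r_b2²) = 8.708657
base pitch p_b = π·m·cos α = 4.127497
CR = (24.198115 + 8.708657 − 63.795513·sin 25.02156°)/4.127497 = 1.435220
contact ratio ≈ 1.4352

1.4352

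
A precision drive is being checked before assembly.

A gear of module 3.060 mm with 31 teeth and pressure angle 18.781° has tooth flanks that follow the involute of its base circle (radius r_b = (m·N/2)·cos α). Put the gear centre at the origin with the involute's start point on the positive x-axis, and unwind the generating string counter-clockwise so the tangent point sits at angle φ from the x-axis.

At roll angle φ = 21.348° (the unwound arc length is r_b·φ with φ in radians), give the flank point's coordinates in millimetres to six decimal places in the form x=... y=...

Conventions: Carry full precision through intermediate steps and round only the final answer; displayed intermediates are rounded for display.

x=47.914248 y=0.763541

topology: single-mesh involute geometry — m = 3.060, N = 31
pitch radius r_p = m·N/2 = 3.060·31/2 = 47.430000
base radius r_b = r_p·cos α = 47.430000·cos 18.781° = 44.904641
roll angle φ = 21.348° = 0.37259289 rad
x = r_b·(cos φ + φ·sin φ) = 47.914248
y = r_b·(sin φ − φ·cos φ) = 0.763541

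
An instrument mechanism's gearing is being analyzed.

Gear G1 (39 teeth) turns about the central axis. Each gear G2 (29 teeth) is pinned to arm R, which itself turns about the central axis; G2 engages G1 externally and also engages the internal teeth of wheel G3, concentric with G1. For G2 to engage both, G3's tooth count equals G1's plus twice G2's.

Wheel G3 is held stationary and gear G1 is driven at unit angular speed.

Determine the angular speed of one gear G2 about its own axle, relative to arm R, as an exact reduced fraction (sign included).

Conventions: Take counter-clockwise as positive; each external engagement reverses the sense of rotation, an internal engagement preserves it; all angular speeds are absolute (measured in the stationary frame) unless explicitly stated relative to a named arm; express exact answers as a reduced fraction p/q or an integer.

-3783/3944

class = planetary set [G3 = 39+2·29 = 97; Willis about the carrier]
ring teeth: 39 + 2·29 = 97
39(ω_sun−ω_arm) = −97(ω_ring−ω_arm),  ω_ring = 0, ω_sun = 1
39(1−ω_arm) = −97(0−ω_arm)  ⇒  136·ω_arm = 39  ⇒  ω_arm = 39/136
sun–planet mesh: 39·(1−39/136) = −29·(ω_p−ω_arm)  ⇒  ω_p−ω_arm = -3783/3944
exact speed ratio = -3783/3944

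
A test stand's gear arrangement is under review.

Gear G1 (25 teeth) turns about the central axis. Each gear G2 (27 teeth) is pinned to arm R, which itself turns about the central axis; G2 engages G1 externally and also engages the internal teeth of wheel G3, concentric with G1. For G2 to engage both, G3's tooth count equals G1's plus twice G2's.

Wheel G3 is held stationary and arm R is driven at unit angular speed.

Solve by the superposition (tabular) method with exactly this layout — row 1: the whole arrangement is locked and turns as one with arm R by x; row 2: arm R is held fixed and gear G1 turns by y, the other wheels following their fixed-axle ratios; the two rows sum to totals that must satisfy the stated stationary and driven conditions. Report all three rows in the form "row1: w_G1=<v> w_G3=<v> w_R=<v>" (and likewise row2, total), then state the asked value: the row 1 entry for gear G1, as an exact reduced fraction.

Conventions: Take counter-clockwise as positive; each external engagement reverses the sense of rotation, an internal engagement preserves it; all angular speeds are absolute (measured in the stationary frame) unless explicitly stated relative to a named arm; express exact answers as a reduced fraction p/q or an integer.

row1: w_G1=1 w_G3=1 w_R=1
row2: w_G1=79/25 w_G3=-1 w_R=0
total: w_G1=104/25 w_G3=0 w_R=1
asked value: 1

class = planetary set [G3 = 25+2·27 = 79; Willis about the carrier]
row 1 (train locked, turned with arm): all members turn x
row 2 — arm fixed, fixed-axis ratios: sun y, ring −(25/79)·y, arm 0
boundary: total ω_ring = x − (25/79)·y = 0 and total ω_arm = x = 1  ⇒  y = 79/25, x = 1
row 2 ring = −(25/79)·79/25 = -1
totals (row 1 + row 2): sun 1 + 79/25 = 104/25, ring 1 + (-1) = 0, arm 1 + 0 = 1
asked cell (row1, sun) = 1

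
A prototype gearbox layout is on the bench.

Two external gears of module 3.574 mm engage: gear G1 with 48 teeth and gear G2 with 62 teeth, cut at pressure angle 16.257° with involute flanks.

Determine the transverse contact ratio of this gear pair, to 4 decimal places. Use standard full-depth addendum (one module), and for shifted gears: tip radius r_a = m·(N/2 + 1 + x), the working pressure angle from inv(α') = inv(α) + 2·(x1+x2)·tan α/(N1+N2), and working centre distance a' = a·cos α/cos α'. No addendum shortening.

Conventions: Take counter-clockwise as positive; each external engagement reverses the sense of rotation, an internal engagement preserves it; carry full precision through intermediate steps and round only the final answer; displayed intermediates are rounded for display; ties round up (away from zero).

2.0114

topology: single-mesh involute geometry — m = 3.574, 48T/62T pair
base radii: r_b1 = 82.346303, r_b2 = 106.363975
tip radii: r_a1 = 89.350000, r_a2 = 114.368000
no profile shift: α' = α, a' = a
action lengths: √(r_a1²−r_b1²) = 34.677209, √(r_a2²−r_b2²) = 42.032657
base pitch p_b = π·m·cos α = 10.779106
CR = (34.677209 + 42.032657 − 196.570000·sin 16.25700°)/10.779106 = 2.011375
contact ratio ≈ 2.0114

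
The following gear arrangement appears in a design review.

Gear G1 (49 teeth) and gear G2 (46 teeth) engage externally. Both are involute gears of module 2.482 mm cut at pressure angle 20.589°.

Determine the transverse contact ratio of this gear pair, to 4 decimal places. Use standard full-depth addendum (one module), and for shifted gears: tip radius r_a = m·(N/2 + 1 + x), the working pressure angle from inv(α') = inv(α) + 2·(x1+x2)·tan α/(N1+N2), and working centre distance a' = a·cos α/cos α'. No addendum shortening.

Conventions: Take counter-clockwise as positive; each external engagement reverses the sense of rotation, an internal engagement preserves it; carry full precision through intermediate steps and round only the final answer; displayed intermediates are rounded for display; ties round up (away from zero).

single-mesh involute tooth geometry (49T engaging 46T at module 2.482)
base radii: r_b1 = 56.924951, r_b2 = 53.439750
tip radii: r_a1 = 63.291000, r_a2 = 59.568000
no profile shift: α' = α, a' = a
action lengths: √(r_a1²−r_b1²) = 27.664068, √(r_a2²−r_b2²) = 26.316150
base pitch p_b = π·m·cos α = 7.299388
CR = (27.664068 + 26.316150 − 117.895000·sin 20.58900°)/7.299388 = 1.715354
contact ratio ≈ 1.7154

1.7154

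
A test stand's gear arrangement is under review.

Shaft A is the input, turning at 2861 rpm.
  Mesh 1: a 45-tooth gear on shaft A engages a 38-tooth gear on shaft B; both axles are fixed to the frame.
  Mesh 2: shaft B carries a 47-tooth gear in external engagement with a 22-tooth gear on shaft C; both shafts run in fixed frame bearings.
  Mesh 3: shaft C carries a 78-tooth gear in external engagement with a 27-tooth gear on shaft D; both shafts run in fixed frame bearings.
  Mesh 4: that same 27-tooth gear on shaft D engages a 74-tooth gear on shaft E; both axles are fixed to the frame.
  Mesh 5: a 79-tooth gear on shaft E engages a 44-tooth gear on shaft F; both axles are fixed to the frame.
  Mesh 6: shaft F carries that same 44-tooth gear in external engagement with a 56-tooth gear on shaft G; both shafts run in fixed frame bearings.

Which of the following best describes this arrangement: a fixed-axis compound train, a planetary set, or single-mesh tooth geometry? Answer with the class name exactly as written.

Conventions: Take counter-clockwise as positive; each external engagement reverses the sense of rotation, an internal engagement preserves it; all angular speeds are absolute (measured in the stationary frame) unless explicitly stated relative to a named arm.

6-mesh fixed-axis compound train (all bearings frame-fixed)
classification: fixed-axis compound train

fixed-axis compound train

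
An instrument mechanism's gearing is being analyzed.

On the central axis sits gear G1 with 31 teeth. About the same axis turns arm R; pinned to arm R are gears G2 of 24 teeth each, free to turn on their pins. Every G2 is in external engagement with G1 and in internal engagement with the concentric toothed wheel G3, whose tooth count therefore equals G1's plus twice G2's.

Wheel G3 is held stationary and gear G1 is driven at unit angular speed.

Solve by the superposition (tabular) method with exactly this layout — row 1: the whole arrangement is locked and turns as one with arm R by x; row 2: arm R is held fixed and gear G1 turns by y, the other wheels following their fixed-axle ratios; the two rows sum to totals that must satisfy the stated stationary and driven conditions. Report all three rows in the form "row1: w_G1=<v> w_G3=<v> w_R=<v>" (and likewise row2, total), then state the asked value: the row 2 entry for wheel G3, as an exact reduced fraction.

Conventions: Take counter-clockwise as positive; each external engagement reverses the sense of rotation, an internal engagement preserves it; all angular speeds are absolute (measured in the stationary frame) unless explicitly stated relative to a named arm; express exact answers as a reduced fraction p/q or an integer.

topology: planetary set — G1 31T / G2 24T / G3 79T, arm = carrier (Willis)
row 1 (train locked, turned with arm): all members turn x
row 2 (arm held, sun turns y): ω_ring = −(31/79)·y, ω_arm = 0
boundary: total ω_ring = x − (31/79)·y = 0 and total ω_sun = x + y = 1  ⇒  y = 79/110, x = 31/110
row 2 ring = −(31/79)·79/110 = -31/110
totals (row 1 + row 2): sun 31/110 + 79/110 = 1, ring 31/110 + (-31/110) = 0, arm 31/110 + 0 = 31/110
asked cell (row2, ring) = -31/110

row1: w_G1=31/110 w_G3=31/110 w_R=31/110
row2: w_G1=79/110 w_G3=-31/110 w_R=0
total: w_G1=1 w_G3=0 w_R=31/110
asked value: -31/110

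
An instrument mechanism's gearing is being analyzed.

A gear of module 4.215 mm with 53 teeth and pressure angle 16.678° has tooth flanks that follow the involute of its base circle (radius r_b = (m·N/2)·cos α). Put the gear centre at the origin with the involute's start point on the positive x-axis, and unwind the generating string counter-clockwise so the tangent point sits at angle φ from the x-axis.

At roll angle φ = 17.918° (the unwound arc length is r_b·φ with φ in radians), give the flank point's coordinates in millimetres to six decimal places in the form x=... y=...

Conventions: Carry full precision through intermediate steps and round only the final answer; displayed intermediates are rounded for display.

topology: single-mesh involute geometry — m = 4.215, N = 53
pitch radius r_p = m·N/2 = 4.215·53/2 = 111.697500
base radius r_b = r_p·cos α = 111.697500·cos 16.678° = 106.998695
roll angle φ = 17.918° = 0.31272810 rad
x = r_b·(cos φ + φ·sin φ) = 112.103638
y = r_b·(sin φ − φ·cos φ) = 1.080201

x=112.103638 y=1.080201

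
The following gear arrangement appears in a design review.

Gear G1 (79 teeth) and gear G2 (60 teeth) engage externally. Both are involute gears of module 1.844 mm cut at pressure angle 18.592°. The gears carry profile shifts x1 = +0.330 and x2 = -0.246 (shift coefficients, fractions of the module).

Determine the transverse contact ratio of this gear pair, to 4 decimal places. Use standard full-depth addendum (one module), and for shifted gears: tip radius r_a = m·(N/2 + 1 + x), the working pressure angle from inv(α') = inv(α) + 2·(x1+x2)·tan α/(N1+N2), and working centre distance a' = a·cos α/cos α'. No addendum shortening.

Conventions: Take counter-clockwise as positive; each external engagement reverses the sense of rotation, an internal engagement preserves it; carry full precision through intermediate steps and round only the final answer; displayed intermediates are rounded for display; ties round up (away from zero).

recognized (one external pair, fixed centres): single-mesh tooth geometry, m = 1.844, N1 = 79, N2 = 60
base radii: r_b1 = 69.036799, r_b2 = 52.433012
tip radii: r_a1 = 75.290520, r_a2 = 56.710376
inv(α') = inv(18.592°) + 2·(+0.330-0.246)·tan α/(79+60) = 0.01229670  ⇒  α' = 18.79546°
a' = a·cos α / cos α' = 128.1580·cos 18.592°/cos 18.79546° = 128.312081
action lengths: √(r_a1²−r_b1²) = 30.043016, √(r_a2²−r_b2²) = 21.606620
base pitch p_b = π·m·cos α = 5.490772
CR = (30.043016 + 21.606620 − 128.312081·sin 18.79546°)/5.490772 = 1.877454
contact ratio ≈ 1.8775

1.8775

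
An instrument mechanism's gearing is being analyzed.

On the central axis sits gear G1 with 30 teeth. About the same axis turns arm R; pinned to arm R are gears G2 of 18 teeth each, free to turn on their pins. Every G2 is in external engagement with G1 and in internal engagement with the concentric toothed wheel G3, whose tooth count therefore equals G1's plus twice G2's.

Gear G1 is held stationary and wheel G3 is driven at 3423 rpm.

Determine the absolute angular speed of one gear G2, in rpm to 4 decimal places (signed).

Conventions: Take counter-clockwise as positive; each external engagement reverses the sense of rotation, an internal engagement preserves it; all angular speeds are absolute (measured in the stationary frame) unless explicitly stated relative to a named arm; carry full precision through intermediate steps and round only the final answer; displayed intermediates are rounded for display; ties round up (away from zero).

+6275.5000 rpm

recognized (axles ride arm R): planetary set, 30/18/66 teeth
normalise by the input: solve with ω_ring = 1, then scale by 3423 rpm
ring teeth: 30 + 2·18 = 66
30(ω_sun−ω_arm) = −66(ω_ring−ω_arm),  ω_sun = 0, ω_ring = 1
30(0−ω_arm) = −66(1−ω_arm)  ⇒  96·ω_arm = 66  ⇒  ω_arm = 11/16
sun–planet mesh: 30·(0−11/16) = −18·(ω_p−ω_arm)  ⇒  ω_p−ω_arm = 55/48
ω_p = 11/16 + 55/48 = 11/6
scale: ω_p = 11/6 × 3423 rpm = +6275.5000 rpm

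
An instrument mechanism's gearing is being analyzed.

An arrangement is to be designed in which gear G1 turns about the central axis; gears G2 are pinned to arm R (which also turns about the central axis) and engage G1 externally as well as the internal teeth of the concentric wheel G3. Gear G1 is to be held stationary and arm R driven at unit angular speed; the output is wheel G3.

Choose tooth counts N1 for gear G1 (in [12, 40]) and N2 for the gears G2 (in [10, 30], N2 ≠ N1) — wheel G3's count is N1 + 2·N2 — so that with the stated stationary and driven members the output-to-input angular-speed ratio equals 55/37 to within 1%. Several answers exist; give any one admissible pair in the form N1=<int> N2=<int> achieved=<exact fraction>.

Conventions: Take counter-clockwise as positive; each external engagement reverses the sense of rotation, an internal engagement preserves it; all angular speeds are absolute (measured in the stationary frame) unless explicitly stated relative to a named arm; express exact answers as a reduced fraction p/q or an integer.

design class (target 55/37): planetary set
Willis with ω_sun = 0: ω_ring/ω_arm = (N1+N3)/N3; set equal to 55/37  ⇒  N3/N1 = 1/(55/37 − 1) = 37/18
N3 = N1 + 2·N2  ⇒  N2/N1 = (N3/N1 − 1)/2 = (37/18 − 1)/2 = 19/36
smallest multiple with N1 ≥ 12 and N2 ≥ 10: k = 1  ⇒  N1 = 1·36 = 36, N2 = 1·19 = 19 (N1 ≤ 40, N2 ≤ 30, N2 ≠ N1 ✓), N3 = 36 + 2·19 = 74
check: (N1+N3)/N3 with N1 = 36, N3 = 74 gives 55/37; |achieved − target| = 0 ≤ 11/740 ✓

N1=36 N2=19 achieved=55/37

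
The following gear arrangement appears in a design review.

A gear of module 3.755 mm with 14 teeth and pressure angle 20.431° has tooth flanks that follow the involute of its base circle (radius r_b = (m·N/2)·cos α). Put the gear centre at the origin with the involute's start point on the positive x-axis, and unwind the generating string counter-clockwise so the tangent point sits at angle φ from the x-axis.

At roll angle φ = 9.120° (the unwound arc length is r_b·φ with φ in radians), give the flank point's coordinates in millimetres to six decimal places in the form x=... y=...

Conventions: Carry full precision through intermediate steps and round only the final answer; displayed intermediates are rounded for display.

x=24.941559 y=0.033028

topology: single-mesh involute geometry — m = 3.755, N = 14
pitch radius r_p = m·N/2 = 3.755·14/2 = 26.285000
base radius r_b = r_p·cos α = 26.285000·cos 20.431° = 24.631496
roll angle φ = 9.120° = 0.15917403 rad
x = r_b·(cos φ + φ·sin φ) = 24.941559
y = r_b·(sin φ − φ·cos φ) = 0.033028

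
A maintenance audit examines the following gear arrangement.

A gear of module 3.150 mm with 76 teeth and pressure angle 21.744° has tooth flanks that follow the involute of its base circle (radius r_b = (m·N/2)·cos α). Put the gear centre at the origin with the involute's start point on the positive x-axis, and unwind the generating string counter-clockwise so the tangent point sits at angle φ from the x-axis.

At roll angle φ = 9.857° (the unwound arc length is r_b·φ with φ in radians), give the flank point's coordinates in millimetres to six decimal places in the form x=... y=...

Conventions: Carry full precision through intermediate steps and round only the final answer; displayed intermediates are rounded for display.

x=112.816324 y=0.188147

single-mesh involute tooth geometry (76T wheel at module 3.150)
pitch radius r_p = m·N/2 = 3.150·76/2 = 119.700000
base radius r_b = r_p·cos α = 119.700000·cos 21.744° = 111.183148
roll angle φ = 9.857° = 0.17203710 rad
x = r_b·(cos φ + φ·sin φ) = 112.816324
y = r_b·(sin φ − φ·cos φ) = 0.188147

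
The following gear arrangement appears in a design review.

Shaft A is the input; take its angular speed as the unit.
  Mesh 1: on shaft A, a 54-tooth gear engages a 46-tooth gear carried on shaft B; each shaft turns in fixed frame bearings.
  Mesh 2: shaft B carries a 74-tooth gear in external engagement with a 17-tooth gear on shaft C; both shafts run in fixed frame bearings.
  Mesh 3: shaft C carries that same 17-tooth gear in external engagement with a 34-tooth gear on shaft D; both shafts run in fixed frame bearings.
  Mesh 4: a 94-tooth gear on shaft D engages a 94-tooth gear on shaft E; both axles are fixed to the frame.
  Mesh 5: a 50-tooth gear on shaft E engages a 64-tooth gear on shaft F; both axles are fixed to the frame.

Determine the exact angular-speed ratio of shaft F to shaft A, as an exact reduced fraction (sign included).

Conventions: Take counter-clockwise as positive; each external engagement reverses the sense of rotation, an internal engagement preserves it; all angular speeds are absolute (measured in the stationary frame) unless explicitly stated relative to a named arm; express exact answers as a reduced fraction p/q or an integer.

-24975/12512

class = fixed-axis compound train [5 meshes; 5 ratios multiply, 5 sense flips]
mesh 1 [54T→46T]: running ratio 27/23, sense −
mesh 2 [74T→17T]: running ratio 1998/391, sense +
mesh 3 [17T→34T]: running ratio 999/391, sense −
mesh 4 [94T→94T]: running ratio 999/391, sense +
mesh 5 [50T→64T]: running ratio 24975/12512, sense −
ω_out/ω_in = -24975/12512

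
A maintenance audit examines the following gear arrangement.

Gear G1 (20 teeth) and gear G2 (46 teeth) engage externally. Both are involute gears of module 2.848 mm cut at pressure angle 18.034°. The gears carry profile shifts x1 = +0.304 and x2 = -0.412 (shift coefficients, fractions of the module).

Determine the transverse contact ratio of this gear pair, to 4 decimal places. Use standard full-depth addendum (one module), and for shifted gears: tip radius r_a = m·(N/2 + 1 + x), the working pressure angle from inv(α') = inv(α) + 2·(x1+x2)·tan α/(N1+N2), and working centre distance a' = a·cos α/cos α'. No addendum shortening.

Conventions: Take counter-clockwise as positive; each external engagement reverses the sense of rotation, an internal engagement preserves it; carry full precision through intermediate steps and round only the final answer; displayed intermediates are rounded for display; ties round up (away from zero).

1.7052

single-mesh involute tooth geometry (20T engaging 46T at module 2.848)
base radii: r_b1 = 27.080862, r_b2 = 62.285983
tip radii: r_a1 = 32.193792, r_a2 = 67.178624
inv(α') = inv(18.034°) + 2·(+0.304-0.412)·tan α/(20+46) = 0.00975768  ⇒  α' = 17.43724°
a' = a·cos α / cos α' = 93.9840·cos 18.034°/cos 17.43724° = 93.671444
action lengths: √(r_a1²−r_b1²) = 17.408824, √(r_a2²−r_b2²) = 25.167912
base pitch p_b = π·m·cos α = 8.507704
CR = (17.408824 + 25.167912 − 93.671444·sin 17.43724°)/8.507704 = 1.705168
contact ratio ≈ 1.7052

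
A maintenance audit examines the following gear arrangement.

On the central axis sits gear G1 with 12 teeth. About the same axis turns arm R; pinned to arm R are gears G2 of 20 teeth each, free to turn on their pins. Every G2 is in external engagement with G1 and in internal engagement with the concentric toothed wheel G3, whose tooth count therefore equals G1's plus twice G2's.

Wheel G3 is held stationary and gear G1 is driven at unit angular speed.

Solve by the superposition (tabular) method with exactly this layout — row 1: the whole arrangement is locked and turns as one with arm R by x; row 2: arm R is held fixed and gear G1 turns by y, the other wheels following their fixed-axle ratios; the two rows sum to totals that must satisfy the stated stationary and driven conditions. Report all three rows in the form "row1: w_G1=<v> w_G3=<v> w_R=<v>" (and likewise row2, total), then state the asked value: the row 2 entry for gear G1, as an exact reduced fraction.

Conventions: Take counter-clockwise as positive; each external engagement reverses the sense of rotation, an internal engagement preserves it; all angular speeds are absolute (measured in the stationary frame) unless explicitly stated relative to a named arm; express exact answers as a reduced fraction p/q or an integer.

recognized (axles ride arm R): planetary set, 12/20/52 teeth
row 1 — lock + rotate with arm: ω_sun = ω_ring = ω_arm = x
superposition row 2 [arm held]: sun y, ring −(12/52)·y, arm 0
boundary: total ω_ring = x − (12/52)·y = 0 and total ω_sun = x + y = 1  ⇒  y = 13/16, x = 3/16
row 2 ring = −(12/52)·13/16 = -3/16
totals (row 1 + row 2): sun 3/16 + 13/16 = 1, ring 3/16 + (-3/16) = 0, arm 3/16 + 0 = 3/16
asked cell (row2, sun) = 13/16

row1: w_G1=3/16 w_G3=3/16 w_R=3/16
row2: w_G1=13/16 w_G3=-3/16 w_R=0
total: w_G1=1 w_G3=0 w_R=3/16
asked value: 13/16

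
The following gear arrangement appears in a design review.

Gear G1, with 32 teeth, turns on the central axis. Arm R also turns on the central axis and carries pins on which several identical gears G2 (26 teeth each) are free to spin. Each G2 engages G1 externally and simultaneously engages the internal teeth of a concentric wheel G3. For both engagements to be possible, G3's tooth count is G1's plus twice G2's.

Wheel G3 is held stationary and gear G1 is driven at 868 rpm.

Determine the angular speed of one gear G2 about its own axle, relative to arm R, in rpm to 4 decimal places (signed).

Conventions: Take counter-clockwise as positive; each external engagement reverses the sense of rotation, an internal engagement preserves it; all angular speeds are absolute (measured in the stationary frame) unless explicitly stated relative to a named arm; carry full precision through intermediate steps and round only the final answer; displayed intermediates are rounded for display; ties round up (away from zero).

-773.6021 rpm

planetary set (32T centre, 26T on arm, 84T internal) — Willis relation
normalise by the input: solve with ω_sun = 1, then scale by 868 rpm
ring teeth: 32 + 2·26 = 84
32(ω_sun−ω_arm) = −84(ω_ring−ω_arm),  ω_ring = 0, ω_sun = 1
32(1−ω_arm) = −84(0−ω_arm)  ⇒  116·ω_arm = 32  ⇒  ω_arm = 8/29
sun–planet mesh: 32·(1−8/29) = −26·(ω_p−ω_arm)  ⇒  ω_p−ω_arm = -336/377
scale: ω_p−ω_arm = -336/377 × 868 rpm = -773.6021 rpm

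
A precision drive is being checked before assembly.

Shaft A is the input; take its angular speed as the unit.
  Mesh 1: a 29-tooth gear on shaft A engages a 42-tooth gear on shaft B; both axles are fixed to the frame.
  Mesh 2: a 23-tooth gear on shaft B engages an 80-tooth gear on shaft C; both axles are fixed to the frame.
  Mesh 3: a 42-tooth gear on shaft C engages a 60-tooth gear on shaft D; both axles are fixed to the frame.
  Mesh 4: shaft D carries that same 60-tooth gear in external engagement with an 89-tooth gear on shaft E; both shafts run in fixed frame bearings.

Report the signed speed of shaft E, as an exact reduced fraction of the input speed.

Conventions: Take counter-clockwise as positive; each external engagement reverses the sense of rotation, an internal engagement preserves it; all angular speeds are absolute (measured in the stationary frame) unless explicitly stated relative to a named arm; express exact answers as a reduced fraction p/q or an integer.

4-mesh fixed-axis compound train (all bearings frame-fixed)
mesh 1 [29T→42T]: |ω|/ω_in = 1×29/42 = 29/42, sense flips to −
mesh 2 [23T→80T]: |ω|/ω_in = (29/42)×23/80 = 667/3360, sense flips to +
mesh 3 [42T→60T]: |ω|/ω_in = (667/3360)×42/60 = 667/4800, sense flips to −
mesh 4 [60T→89T]: |ω|/ω_in = (667/4800)×60/89 = 667/7120, sense flips to +
signed output speed (× input speed) = 667/7120

667/7120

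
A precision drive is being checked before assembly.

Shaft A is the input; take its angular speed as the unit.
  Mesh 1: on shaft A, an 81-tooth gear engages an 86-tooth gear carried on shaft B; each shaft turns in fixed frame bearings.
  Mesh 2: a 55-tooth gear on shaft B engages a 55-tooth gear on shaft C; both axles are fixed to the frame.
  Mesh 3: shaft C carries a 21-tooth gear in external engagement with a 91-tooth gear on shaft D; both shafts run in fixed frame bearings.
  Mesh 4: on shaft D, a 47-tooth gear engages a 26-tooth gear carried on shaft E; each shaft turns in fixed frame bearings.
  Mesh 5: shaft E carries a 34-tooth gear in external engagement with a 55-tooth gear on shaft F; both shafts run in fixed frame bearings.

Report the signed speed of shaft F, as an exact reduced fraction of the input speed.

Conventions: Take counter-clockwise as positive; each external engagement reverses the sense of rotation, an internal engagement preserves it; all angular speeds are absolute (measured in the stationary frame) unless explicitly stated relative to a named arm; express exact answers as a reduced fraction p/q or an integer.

-194157/799370

5-mesh fixed-axis compound train (all bearings frame-fixed)
mesh 1 [81T→86T]: |ω|/ω_in = 1×81/86 = 81/86, sense flips to −
mesh 2 [55T→55T]: |ω|/ω_in = (81/86)×55/55 = 81/86, sense flips to +
mesh 3 [21T→91T]: |ω|/ω_in = (81/86)×21/91 = 243/1118, sense flips to −
mesh 4 [47T→26T]: |ω|/ω_in = (243/1118)×47/26 = 11421/29068, sense flips to +
mesh 5 [34T→55T]: |ω|/ω_in = (11421/29068)×34/55 = 194157/799370, sense flips to −
signed output speed (× input speed) = -194157/799370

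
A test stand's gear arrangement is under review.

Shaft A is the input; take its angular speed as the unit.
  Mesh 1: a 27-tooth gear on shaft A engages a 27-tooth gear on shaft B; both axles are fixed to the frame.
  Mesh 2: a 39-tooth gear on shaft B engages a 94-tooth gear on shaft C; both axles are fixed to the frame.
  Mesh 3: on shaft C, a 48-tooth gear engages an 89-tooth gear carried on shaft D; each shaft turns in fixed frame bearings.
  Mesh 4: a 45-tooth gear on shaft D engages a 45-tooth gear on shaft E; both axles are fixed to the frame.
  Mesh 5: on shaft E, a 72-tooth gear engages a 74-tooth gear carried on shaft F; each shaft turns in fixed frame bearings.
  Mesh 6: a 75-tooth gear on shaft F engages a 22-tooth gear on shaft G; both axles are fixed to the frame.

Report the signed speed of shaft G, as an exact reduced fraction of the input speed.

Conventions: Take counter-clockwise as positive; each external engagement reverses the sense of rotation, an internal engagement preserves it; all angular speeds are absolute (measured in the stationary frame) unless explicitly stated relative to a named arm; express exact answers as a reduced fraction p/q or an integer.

1263600/1702481

6-mesh fixed-axis compound train (all bearings frame-fixed)
mesh 1 [27T→27T]: |ω|/ω_in = 1×27/27 = 1, sense flips to −
mesh 2 [39T→94T]: |ω|/ω_in = 1×39/94 = 39/94, sense flips to +
mesh 3 [48T→89T]: |ω|/ω_in = (39/94)×48/89 = 936/4183, sense flips to −
mesh 4 [45T→45T]: |ω|/ω_in = (936/4183)×45/45 = 936/4183, sense flips to +
mesh 5 [72T→74T]: |ω|/ω_in = (936/4183)×72/74 = 33696/154771, sense flips to −
mesh 6 [75T→22T]: |ω|/ω_in = (33696/154771)×75/22 = 1263600/1702481, sense flips to +
signed output speed (× input speed) = 1263600/1702481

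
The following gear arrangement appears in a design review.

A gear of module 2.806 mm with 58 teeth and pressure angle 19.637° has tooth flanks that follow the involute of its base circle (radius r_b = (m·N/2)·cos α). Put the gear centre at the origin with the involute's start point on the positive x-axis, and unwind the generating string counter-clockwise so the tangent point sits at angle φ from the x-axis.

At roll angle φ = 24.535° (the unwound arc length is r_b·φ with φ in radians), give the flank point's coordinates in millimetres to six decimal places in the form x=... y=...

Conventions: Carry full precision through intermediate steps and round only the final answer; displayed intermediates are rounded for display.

topology: single-mesh involute geometry — m = 2.806, N = 58
pitch radius r_p = m·N/2 = 2.806·58/2 = 81.374000
base radius r_b = r_p·cos α = 81.374000·cos 19.637° = 76.641340
roll angle φ = 24.535° = 0.42821653 rad
x = r_b·(cos φ + φ·sin φ) = 83.349317
y = r_b·(sin φ − φ·cos φ) = 1.969462

x=83.349317 y=1.969462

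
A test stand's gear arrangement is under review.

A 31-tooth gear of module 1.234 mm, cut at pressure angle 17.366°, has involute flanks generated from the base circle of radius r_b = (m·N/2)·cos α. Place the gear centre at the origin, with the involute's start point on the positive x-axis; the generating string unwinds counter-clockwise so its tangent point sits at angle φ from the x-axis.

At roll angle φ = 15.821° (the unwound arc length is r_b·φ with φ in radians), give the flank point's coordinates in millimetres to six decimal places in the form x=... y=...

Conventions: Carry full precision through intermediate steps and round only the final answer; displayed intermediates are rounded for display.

x=18.937886 y=0.127140

class = single-mesh tooth geometry [base-circle involute, m = 1.234, 31T]
pitch radius r_p = m·N/2 = 1.234·31/2 = 19.127000
base radius r_b = r_p·cos α = 19.127000·cos 17.366° = 18.255146
roll angle φ = 15.821° = 0.27612854 rad
x = r_b·(cos φ + φ·sin φ) = 18.937886
y = r_b·(sin φ − φ·cos φ) = 0.127140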